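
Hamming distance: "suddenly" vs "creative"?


Comparing character by character (same length = 8):
  Pos 0: 's' vs 'c' !=
  Pos 1: 'u' vs 'r' !=
  Pos 2: 'd' vs 'e' !=
  Pos 3: 'd' vs 'a' !=
  Pos 4: 'e' vs 't' !=
  Pos 5: 'n' vs 'i' !=
  Pos 6: 'l' vs 'v' !=
  Pos 7: 'y' vs 'e' !=
Hamming distance = 8


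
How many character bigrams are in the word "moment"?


Word: "moment" (length 6)
Number of 2-grams = length - 2 + 1 = 6 - 2 + 1
= 5


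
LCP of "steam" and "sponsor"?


Word 1: "steam"
Word 2: "sponsor"
Comparing from start:
  Pos 0: 's' == 's'
  Pos 1: 't' != 'p' (stop)
LCP = "s" (length 1)


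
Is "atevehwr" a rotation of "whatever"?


Word: "whatever", Candidate: "atevehwr"
Method: check if candidate is substring of word+word
"whateverwhatever" contains "atevehwr"? No
Is rotation = No


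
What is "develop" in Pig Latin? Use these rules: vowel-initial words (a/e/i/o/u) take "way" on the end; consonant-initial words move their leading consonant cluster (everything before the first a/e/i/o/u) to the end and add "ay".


Word: "develop"
Starts with consonant(s) → move to end, add 'ay'
Consonant cluster: "d"
Pig Latin = "evelopday"


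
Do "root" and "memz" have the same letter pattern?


Pattern of "root": [0, 1, 1, 2]
Pattern of "memz": [0, 1, 0, 2]
Patterns do not match
Same pattern = No


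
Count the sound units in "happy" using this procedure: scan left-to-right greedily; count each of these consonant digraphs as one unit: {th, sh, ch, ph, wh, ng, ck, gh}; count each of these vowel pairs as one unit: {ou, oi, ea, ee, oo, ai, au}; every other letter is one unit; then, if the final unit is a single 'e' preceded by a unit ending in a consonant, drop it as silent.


Word: "happy" (5 letters)
Left-to-right scan:
  (1) 'h' (letter)
  (2) 'a' (letter)
  (3) 'p' (letter)
  (4) 'p' (letter)
  (5) 'y' (letter)
Units from scan: 5
Sound units = 5 units


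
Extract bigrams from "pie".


Word: "pie" (length 3)
Number of bigrams = 3 - 2 + 1 = 2
  Position 0: "pi"
  Position 1: "ie"
Bigrams = "pi", "ie"


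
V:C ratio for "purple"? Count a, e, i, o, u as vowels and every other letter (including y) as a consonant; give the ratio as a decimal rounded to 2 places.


Word: "purple"
Vowels (a,e,i,o,u): 2
Consonants: 4
Ratio = 2/4
= 0.50


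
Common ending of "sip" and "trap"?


Word 1: "sip"
Word 2: "trap"
Comparing from end:
  Pos -1: 'p' == 'p'
  Pos -2: 'i' != 'a' (stop)
LCS = "p" (length 1)


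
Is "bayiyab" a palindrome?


Word: "bayiyab"
Reversed: "bayiyab"
Forward == Backward? bayiyab == bayiyab
Palindrome = Yes


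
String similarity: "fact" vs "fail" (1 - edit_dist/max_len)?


Word 1: "fact" (length 4)
Word 2: "fail" (length 4)
One optimal edit sequence:
  1. keep 'f'
  2. keep 'a'
  3. substitute 'c' -> 'i'  (+1)
  4. substitute 't' -> 'l'  (+1)
Edit distance = 2
Max length = max(4, 4) = 4
Similarity = 1 - 2/4
= 0.5000


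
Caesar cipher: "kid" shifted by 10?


Word: "kid"
Shift: 10
Each letter → (letter + shift) mod 26:
  'k' (10) + 10 = 20 → 'u'
  'i' (8) + 10 = 18 → 's'
  'd' (3) + 10 = 13 → 'n'
Result = "usn"


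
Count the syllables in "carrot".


Word: "carrot"
Syllable breakdown: car / rot
Counting: 2 parts
= 2 syllables


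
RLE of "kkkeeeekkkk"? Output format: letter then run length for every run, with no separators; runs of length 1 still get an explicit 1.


String: "kkkeeeekkkk"
Scanning for consecutive runs:
  'k' x 3
  'e' x 4
  'k' x 4
RLE = "k3e4k4"


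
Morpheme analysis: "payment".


Word: "payment"
Morphemes: pay | -ment
Each morpheme carries meaning
= 2 morphemes


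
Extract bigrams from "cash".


Word: "cash" (length 4)
Number of bigrams = 4 - 2 + 1 = 3
  Position 0: "ca"
  Position 1: "as"
  Position 2: "sh"
Bigrams = "ca", "as", "sh"


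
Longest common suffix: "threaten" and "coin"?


Word 1: "threaten"
Word 2: "coin"
Comparing from end:
  Pos -1: 'n' == 'n'
  Pos -2: 'e' != 'i' (stop)
LCS = "n" (length 1)


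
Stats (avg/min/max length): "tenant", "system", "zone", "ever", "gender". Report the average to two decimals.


Lengths: "tenant"=6, "system"=6, "zone"=4, "ever"=4, "gender"=6
Sum = 26, Count = 5
Average = 26/5 = 5.20
= avg=5.20, min=4, max=6


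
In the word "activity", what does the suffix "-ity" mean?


Suffix: -ity
Example: activity (active + -ity, with a spelling change)
Meaning = quality of


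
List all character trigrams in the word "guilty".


Word: "guilty" (length 6)
Number of trigrams = 6 - 3 + 1 = 4
  Position 0: "gui"
  Position 1: "uil"
  Position 2: "ilt"
  Position 3: "lty"
Trigrams = "gui", "uil", "ilt", "lty"


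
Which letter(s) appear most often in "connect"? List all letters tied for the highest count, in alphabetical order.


Word: "connect"
Letter counts:
  'c': 2
  'e': 1
  'n': 2
  'o': 1
  't': 1
Maximum count = 2
Most frequent = 'c', 'n' (2 times each)


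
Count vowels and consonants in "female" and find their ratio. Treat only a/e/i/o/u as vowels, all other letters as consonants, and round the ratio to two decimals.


Word: "female"
Vowels (a,e,i,o,u): 3
Consonants: 3
Ratio = 3/3
= 1.00


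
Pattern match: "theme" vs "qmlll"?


Pattern of "theme": [0, 1, 2, 3, 2]
Pattern of "qmlll": [0, 1, 2, 2, 2]
Patterns do not match
Same pattern = No


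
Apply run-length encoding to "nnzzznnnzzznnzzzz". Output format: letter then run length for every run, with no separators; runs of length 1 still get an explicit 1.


String: "nnzzznnnzzznnzzzz"
Scanning for consecutive runs:
  'n' x 2
  'z' x 3
  'n' x 3
  'z' x 3
  'n' x 2
  'z' x 4
RLE = "n2z3n3z3n2z4"


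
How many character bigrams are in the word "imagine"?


Word: "imagine" (length 7)
Number of 2-grams = length - 2 + 1 = 7 - 2 + 1
= 6


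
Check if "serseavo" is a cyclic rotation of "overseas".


Word: "overseas", Candidate: "serseavo"
Method: check if candidate is substring of word+word
"overseasoverseas" contains "serseavo"? No
Is rotation = No


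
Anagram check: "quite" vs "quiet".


Word 1: "quite" → sorted: eiqtu
Word 2: "quiet" → sorted: eiqtu
Same letters? eiqtu == eiqtu
Anagram = Yes


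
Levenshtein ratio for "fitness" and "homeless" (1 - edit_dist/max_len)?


Word 1: "fitness" (length 7)
Word 2: "homeless" (length 8)
One optimal edit sequence:
  1. insert 'h'  (+1)
  2. substitute 'f' -> 'o'  (+1)
  3. substitute 'i' -> 'm'  (+1)
  4. substitute 't' -> 'e'  (+1)
  5. substitute 'n' -> 'l'  (+1)
  6. keep 'e'
  7. keep 's'
  8. keep 's'
Edit distance = 5
Max length = max(7, 8) = 8
Similarity = 1 - 5/8
= 0.3750


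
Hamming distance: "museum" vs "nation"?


Comparing character by character (same length = 6):
  Pos 0: 'm' vs 'n' !=
  Pos 1: 'u' vs 'a' !=
  Pos 2: 's' vs 't' !=
  Pos 3: 'e' vs 'i' !=
  Pos 4: 'u' vs 'o' !=
  Pos 5: 'm' vs 'n' !=
Hamming distance = 6


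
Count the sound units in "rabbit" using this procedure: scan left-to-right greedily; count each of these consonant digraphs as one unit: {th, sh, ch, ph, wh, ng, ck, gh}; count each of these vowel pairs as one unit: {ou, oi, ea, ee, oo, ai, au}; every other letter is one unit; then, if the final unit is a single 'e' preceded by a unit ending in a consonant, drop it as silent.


Word: "rabbit" (6 letters)
Left-to-right scan:
  (1) 'r' (letter)
  (2) 'a' (letter)
  (3) 'b' (letter)
  (4) 'b' (letter)
  (5) 'i' (letter)
  (6) 't' (letter)
Units from scan: 6
Sound units = 6 units


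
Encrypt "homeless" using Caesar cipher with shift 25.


Word: "homeless"
Shift: 25
Each letter → (letter + shift) mod 26:
  'h' (7) + 25 = 6 → 'g'
  'o' (14) + 25 = 13 → 'n'
  'm' (12) + 25 = 11 → 'l'
  'e' (4) + 25 = 3 → 'd'
  'l' (11) + 25 = 10 → 'k'
  'e' (4) + 25 = 3 → 'd'
  's' (18) + 25 = 17 → 'r'
  's' (18) + 25 = 17 → 'r'
Result = "gnldkdrr"


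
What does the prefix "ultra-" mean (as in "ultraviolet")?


Prefix: ultra-
Example: ultraviolet (ultra- + violet)
Meaning = beyond


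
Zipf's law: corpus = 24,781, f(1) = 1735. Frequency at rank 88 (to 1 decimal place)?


Zipf's law: f(r) = f(1) / r
f(1) = 1735
f(88) = 1735 / 88
= 19.7 occurrences


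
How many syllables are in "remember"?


Word: "remember"
Syllable breakdown: re · mem · ber
Counting: 3 parts
= 3 syllables


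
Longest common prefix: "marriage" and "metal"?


Word 1: "marriage"
Word 2: "metal"
Comparing from start:
  Pos 0: 'm' == 'm'
  Pos 1: 'a' != 'e' (stop)
LCP = "m" (length 1)


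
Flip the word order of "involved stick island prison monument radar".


Original: "involved stick island prison monument radar"
Words (1..n): involved | stick | island | prison | monument | radar
Reversed (n..1): radar | monument | prison | island | stick | involved
Result = "radar monument prison island stick involved"


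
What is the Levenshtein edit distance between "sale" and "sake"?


Word 1: "sale" (length 4)
Word 2: "sake" (length 4)
One optimal edit sequence (insert/delete/substitute each cost 1):
  1. keep 's'
  2. keep 'a'
  3. substitute 'l' -> 'k'  (+1)
  4. keep 'e'
Total edit operations: 1
Edit distance = 1


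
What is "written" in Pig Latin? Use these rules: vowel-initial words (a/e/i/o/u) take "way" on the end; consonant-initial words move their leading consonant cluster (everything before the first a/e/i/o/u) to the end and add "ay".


Word: "written"
Starts with consonant(s) → move to end, add 'ay'
Consonant cluster: "wr"
Pig Latin = "ittenwray"


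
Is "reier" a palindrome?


Word: "reier"
Reversed: "reier"
Forward == Backward? reier == reier
Palindrome = Yes


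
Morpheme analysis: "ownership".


Word: "ownership"
Morphemes: own / -er / -ship
Each morpheme carries meaning
= 3 morphemes


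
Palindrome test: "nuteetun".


Word: "nuteetun"
Reversed: "nuteetun"
Forward == Backward? nuteetun == nuteetun
Palindrome = Yes


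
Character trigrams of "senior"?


Word: "senior" (length 6)
Number of trigrams = 6 - 3 + 1 = 4
  Position 0: "sen"
  Position 1: "eni"
  Position 2: "nio"
  Position 3: "ior"
Trigrams = "sen", "eni", "nio", "ior"


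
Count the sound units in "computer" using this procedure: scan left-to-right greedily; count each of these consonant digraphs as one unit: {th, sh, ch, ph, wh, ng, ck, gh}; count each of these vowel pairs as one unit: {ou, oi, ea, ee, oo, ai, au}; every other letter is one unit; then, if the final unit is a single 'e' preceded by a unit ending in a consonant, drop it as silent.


Word: "computer" (8 letters)
Left-to-right scan:
  (1) 'c' (letter)
  (2) 'o' (letter)
  (3) 'm' (letter)
  (4) 'p' (letter)
  (5) 'u' (letter)
  (6) 't' (letter)
  (7) 'e' (letter)
  (8) 'r' (letter)
Units from scan: 8
Sound units = 8 units


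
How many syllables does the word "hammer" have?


Word: "hammer"
Syllable breakdown: ham · mer
Counting: 2 parts
= 2 syllables


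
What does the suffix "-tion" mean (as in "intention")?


Suffix: -tion
As in: intention -> intend + -tion, with a spelling change
Meaning = act or process


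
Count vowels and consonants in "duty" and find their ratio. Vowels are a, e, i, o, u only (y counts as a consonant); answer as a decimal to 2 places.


Word: "duty"
Vowels (a,e,i,o,u): 1
Consonants: 3
Ratio = 1/3
= 0.33


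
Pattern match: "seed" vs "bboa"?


Pattern of "seed": [0, 1, 1, 2]
Pattern of "bboa": [0, 0, 1, 2]
Patterns do not match
Same pattern = No


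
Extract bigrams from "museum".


Word: "museum" (length 6)
Number of bigrams = 6 - 2 + 1 = 5
  Position 0: "mu"
  Position 1: "us"
  Position 2: "se"
  Position 3: "eu"
  Position 4: "um"
Bigrams = "mu", "us", "se", "eu", "um"


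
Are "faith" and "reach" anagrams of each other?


Word 1: "faith" → sorted: afhit
Word 2: "reach" → sorted: acehr
Same letters? afhit != acehr
Anagram = No


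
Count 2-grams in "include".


Word: "include" (length 7)
Number of 2-grams = length - 2 + 1 = 7 - 2 + 1
= 6


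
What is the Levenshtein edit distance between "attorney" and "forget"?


Word 1: "attorney" (length 8)
Word 2: "forget" (length 6)
One optimal edit sequence (insert/delete/substitute each cost 1):
  1. delete 'a'  (+1)
  2. delete 't'  (+1)
  3. substitute 't' -> 'f'  (+1)
  4. keep 'o'
  5. keep 'r'
  6. substitute 'n' -> 'g'  (+1)
  7. keep 'e'
  8. substitute 'y' -> 't'  (+1)
Total edit operations: 5
Edit distance = 5


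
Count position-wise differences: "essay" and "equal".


Comparing character by character (same length = 5):
  Pos 0: 'e' vs 'e' =
  Pos 1: 's' vs 'q' !=
  Pos 2: 's' vs 'u' !=
  Pos 3: 'a' vs 'a' =
  Pos 4: 'y' vs 'l' !=
Hamming distance = 3


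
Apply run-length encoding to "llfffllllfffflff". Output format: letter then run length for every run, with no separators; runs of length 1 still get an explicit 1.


String: "llfffllllfffflff"
Scanning for consecutive runs:
  'l' x 2
  'f' x 3
  'l' x 4
  'f' x 4
  'l' x 1
  'f' x 2
RLE = "l2f3l4f4l1f2"


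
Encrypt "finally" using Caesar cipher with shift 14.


Word: "finally"
Shift: 14
Each letter → (letter + shift) mod 26:
  'f' (5) + 14 = 19 → 't'
  'i' (8) + 14 = 22 → 'w'
  'n' (13) + 14 = 1 → 'b'
  'a' (0) + 14 = 14 → 'o'
  'l' (11) + 14 = 25 → 'z'
  'l' (11) + 14 = 25 → 'z'
  'y' (24) + 14 = 12 → 'm'
Result = "twbozzm"


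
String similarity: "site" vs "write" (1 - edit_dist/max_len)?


Word 1: "site" (length 4)
Word 2: "write" (length 5)
One optimal edit sequence:
  1. insert 'w'  (+1)
  2. substitute 's' -> 'r'  (+1)
  3. keep 'i'
  4. keep 't'
  5. keep 'e'
Edit distance = 2
Max length = max(4, 5) = 5
Similarity = 1 - 2/5
= 0.6000


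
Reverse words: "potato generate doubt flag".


Original: "potato generate doubt flag"
Words (1..n): potato | generate | doubt | flag
Reversed (n..1): flag | doubt | generate | potato
Result = "flag doubt generate potato"


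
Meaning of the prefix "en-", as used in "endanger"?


Prefix: en-
Example: endanger = en- + danger
Meaning = cause to / put into


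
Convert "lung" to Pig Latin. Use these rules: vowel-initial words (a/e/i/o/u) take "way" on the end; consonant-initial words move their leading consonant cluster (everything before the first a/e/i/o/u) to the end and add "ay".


Word: "lung"
Starts with consonant(s) → move to end, add 'ay'
Consonant cluster: "l"
Pig Latin = "unglay"


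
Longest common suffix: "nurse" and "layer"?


Word 1: "nurse"
Word 2: "layer"
Comparing from end:
  Pos -1: 'e' != 'r' (stop)
LCS = "" (length 0)


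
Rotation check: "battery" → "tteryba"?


Word: "battery", Candidate: "tteryba"
Method: check if candidate is substring of word+word
"batterybattery" contains "tteryba"? Yes
Is rotation = Yes


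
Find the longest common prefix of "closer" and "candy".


Word 1: "closer"
Word 2: "candy"
Comparing from start:
  Pos 0: 'c' == 'c'
  Pos 1: 'l' != 'a' (stop)
LCP = "c" (length 1)


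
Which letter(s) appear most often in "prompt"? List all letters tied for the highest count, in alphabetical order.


Word: "prompt"
Letter counts:
  'm': 1
  'o': 1
  'p': 2
  'r': 1
  't': 1
Maximum count = 2
Most frequent = 'p' (2 times each)


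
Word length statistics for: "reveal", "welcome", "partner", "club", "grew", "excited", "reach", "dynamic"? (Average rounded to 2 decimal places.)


Lengths: "reveal"=6, "welcome"=7, "partner"=7, "club"=4, "grew"=4, "excited"=7, "reach"=5, "dynamic"=7
Sum = 47, Count = 8
Average = 47/8 = 5.88
= avg=5.88, min=4, max=7


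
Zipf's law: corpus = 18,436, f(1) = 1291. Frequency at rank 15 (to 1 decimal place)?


Zipf's law: f(r) = f(1) / r
f(1) = 1291
f(15) = 1291 / 15
= 86.1 occurrences


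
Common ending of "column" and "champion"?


Word 1: "column"
Word 2: "champion"
Comparing from end:
  Pos -1: 'n' == 'n'
  Pos -2: 'm' != 'o' (stop)
LCS = "n" (length 1)


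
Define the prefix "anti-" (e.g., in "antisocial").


Prefix: anti-
As in: antisocial -> anti- + social
Meaning = against


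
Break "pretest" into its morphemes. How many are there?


Word: "pretest"
Morphemes: pre- | test
Each morpheme carries meaning
= 2 morphemes


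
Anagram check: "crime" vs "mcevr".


Word 1: "crime" → sorted: ceimr
Word 2: "mcevr" → sorted: cemrv
Same letters? ceimr != cemrv
Anagram = No


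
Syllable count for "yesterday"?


Word: "yesterday"
Syllable breakdown: yes-ter-day
Counting: 3 parts
= 3 syllables


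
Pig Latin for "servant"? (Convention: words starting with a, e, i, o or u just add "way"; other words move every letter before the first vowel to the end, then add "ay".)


Word: "servant"
Starts with consonant(s) → move to end, add 'ay'
Consonant cluster: "s"
Pig Latin = "ervantsay"


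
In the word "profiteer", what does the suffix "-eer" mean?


Suffix: -eer
As in: profiteer -> profit + -eer
Meaning = one who is concerned with


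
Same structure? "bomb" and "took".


Pattern of "bomb": [0, 1, 2, 0]
Pattern of "took": [0, 1, 1, 2]
Patterns do not match
Same pattern = No


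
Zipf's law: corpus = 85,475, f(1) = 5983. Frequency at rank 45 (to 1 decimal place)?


Zipf's law: f(r) = f(1) / r
f(1) = 5983
f(45) = 5983 / 45
= 133.0 occurrences


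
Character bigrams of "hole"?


Word: "hole" (length 4)
Number of bigrams = 4 - 2 + 1 = 3
  Position 0: "ho"
  Position 1: "ol"
  Position 2: "le"
Bigrams = "ho", "ol", "le"


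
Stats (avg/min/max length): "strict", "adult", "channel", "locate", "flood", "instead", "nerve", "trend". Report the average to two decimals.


Lengths: "strict"=6, "adult"=5, "channel"=7, "locate"=6, "flood"=5, "instead"=7, "nerve"=5, "trend"=5
Sum = 46, Count = 8
Average = 46/8 = 5.75
= avg=5.75, min=5, max=7


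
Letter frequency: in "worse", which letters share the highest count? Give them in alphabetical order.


Word: "worse"
Letter counts:
  'e': 1
  'o': 1
  'r': 1
  's': 1
  'w': 1
Maximum count = 1
Most frequent = 'e', 'o', 'r', 's', 'w' (1 time each)


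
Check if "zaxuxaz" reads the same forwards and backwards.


Word: "zaxuxaz"
Reversed: "zaxuxaz"
Forward == Backward? zaxuxaz == zaxuxaz
Palindrome = Yes


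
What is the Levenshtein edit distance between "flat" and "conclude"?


Word 1: "flat" (length 4)
Word 2: "conclude" (length 8)
One optimal edit sequence (insert/delete/substitute each cost 1):
  1. insert 'c'  (+1)
  2. insert 'o'  (+1)
  3. insert 'n'  (+1)
  4. substitute 'f' -> 'c'  (+1)
  5. keep 'l'
  6. insert 'u'  (+1)
  7. substitute 'a' -> 'd'  (+1)
  8. substitute 't' -> 'e'  (+1)
Total edit operations: 7
Edit distance = 7


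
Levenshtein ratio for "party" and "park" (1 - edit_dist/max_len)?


Word 1: "party" (length 5)
Word 2: "park" (length 4)
One optimal edit sequence:
  1. keep 'p'
  2. keep 'a'
  3. keep 'r'
  4. delete 't'  (+1)
  5. substitute 'y' -> 'k'  (+1)
Edit distance = 2
Max length = max(5, 4) = 5
Similarity = 1 - 2/5
= 0.6000


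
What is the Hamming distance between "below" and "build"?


Comparing character by character (same length = 5):
  Pos 0: 'b' vs 'b' =
  Pos 1: 'e' vs 'u' !=
  Pos 2: 'l' vs 'i' !=
  Pos 3: 'o' vs 'l' !=
  Pos 4: 'w' vs 'd' !=
Hamming distance = 4


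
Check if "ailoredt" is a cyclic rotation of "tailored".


Word: "tailored", Candidate: "ailoredt"
Method: check if candidate is substring of word+word
"tailoredtailored" contains "ailoredt"? Yes
Is rotation = Yes


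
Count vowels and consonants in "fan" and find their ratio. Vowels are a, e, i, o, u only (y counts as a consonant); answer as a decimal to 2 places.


Word: "fan"
Vowels (a,e,i,o,u): 1
Consonants: 2
Ratio = 1/2
= 0.50


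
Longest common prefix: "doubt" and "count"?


Word 1: "doubt"
Word 2: "count"
Comparing from start:
  Pos 0: 'd' != 'c' (stop)
LCP = "" (length 0)


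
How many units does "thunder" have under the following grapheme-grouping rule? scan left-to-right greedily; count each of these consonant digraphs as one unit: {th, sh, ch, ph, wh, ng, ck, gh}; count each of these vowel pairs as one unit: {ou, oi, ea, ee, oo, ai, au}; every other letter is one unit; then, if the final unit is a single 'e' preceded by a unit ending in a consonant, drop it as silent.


Word: "thunder" (7 letters)
Left-to-right scan:
  1. 'th' (digraph)
  2. 'u' (letter)
  3. 'n' (letter)
  4. 'd' (letter)
  5. 'e' (letter)
  6. 'r' (letter)
Units from scan: 6
Sound units = 6 units


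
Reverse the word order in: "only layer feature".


Original: "only layer feature"
Words (1..n): only | layer | feature
Reversed (n..1): feature | layer | only
Result = "feature layer only"


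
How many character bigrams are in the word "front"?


Word: "front" (length 5)
Number of 2-grams = length - 2 + 1 = 5 - 2 + 1
= 4


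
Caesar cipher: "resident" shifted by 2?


Word: "resident"
Shift: 2
Each letter → (letter + shift) mod 26:
  'r' (17) + 2 = 19 → 't'
  'e' (4) + 2 = 6 → 'g'
  's' (18) + 2 = 20 → 'u'
  'i' (8) + 2 = 10 → 'k'
  'd' (3) + 2 = 5 → 'f'
  'e' (4) + 2 = 6 → 'g'
  'n' (13) + 2 = 15 → 'p'
  't' (19) + 2 = 21 → 'v'
Result = "tgukfgpv"


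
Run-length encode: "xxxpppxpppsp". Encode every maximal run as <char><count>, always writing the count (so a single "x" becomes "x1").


String: "xxxpppxpppsp"
Scanning for consecutive runs:
  'x' x 3
  'p' x 3
  'x' x 1
  'p' x 3
  's' x 1
  'p' x 1
RLE = "x3p3x1p3s1p1"


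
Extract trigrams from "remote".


Word: "remote" (length 6)
Number of trigrams = 6 - 3 + 1 = 4
  Position 0: "rem"
  Position 1: "emo"
  Position 2: "mot"
  Position 3: "ote"
Trigrams = "rem", "emo", "mot", "ote"


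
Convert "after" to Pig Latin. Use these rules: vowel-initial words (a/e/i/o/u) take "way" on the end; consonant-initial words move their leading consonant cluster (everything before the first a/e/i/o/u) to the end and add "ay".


Word: "after"
Starts with vowel → add 'way'
Pig Latin = "afterway"


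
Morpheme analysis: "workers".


Word: "workers"
Morphemes: work + -er + -s
Each morpheme carries meaning
= 3 morphemes


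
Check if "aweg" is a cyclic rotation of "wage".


Word: "wage", Candidate: "aweg"
Method: check if candidate is substring of word+word
"wagewage" contains "aweg"? No
Is rotation = No


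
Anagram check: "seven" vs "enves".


Word 1: "seven" → sorted: eensv
Word 2: "enves" → sorted: eensv
Same letters? eensv == eensv
Anagram = Yes


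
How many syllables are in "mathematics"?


Word: "mathematics"
Syllable breakdown: math / e / mat / ics
Counting: 4 parts
= 4 syllables


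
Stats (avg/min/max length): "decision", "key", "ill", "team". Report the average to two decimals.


Lengths: "decision"=8, "key"=3, "ill"=3, "team"=4
Sum = 18, Count = 4
Average = 18/4 = 4.50
= avg=4.50, min=3, max=8


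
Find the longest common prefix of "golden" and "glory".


Word 1: "golden"
Word 2: "glory"
Comparing from start:
  Pos 0: 'g' == 'g'
  Pos 1: 'o' != 'l' (stop)
LCP = "g" (length 1)


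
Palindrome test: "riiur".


Word: "riiur"
Reversed: "ruiir"
Forward == Backward? riiur != ruiir
Palindrome = No


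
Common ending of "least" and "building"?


Word 1: "least"
Word 2: "building"
Comparing from end:
  Pos -1: 't' != 'g' (stop)
LCS = "" (length 0)


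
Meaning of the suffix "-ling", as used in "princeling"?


Suffix: -ling
Example: princeling = prince + -ling
Meaning = small / young


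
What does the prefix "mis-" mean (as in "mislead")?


Prefix: mis-
Example: mislead = mis- + lead
Meaning = wrongly


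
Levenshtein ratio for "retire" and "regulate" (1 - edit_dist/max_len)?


Word 1: "retire" (length 6)
Word 2: "regulate" (length 8)
One optimal edit sequence:
  1. keep 'r'
  2. keep 'e'
  3. insert 'g'  (+1)
  4. insert 'u'  (+1)
  5. substitute 't' -> 'l'  (+1)
  6. substitute 'i' -> 'a'  (+1)
  7. substitute 'r' -> 't'  (+1)
  8. keep 'e'
Edit distance = 5
Max length = max(6, 8) = 8
Similarity = 1 - 5/8
= 0.3750


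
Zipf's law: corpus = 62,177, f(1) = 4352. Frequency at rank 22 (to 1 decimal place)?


Zipf's law: f(r) = f(1) / r
f(1) = 4352
f(22) = 4352 / 22
= 197.8 occurrences


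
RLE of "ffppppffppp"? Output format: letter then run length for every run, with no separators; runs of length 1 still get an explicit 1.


String: "ffppppffppp"
Scanning for consecutive runs:
  'f' x 2
  'p' x 4
  'f' x 2
  'p' x 3
RLE = "f2p4f2p3"


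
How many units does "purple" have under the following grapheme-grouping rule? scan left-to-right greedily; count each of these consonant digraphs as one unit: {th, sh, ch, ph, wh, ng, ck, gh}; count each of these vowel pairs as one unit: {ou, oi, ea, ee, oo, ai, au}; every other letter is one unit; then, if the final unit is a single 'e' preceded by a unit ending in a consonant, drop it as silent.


Word: "purple" (6 letters)
Left-to-right scan:
  1. 'p' (letter)
  2. 'u' (letter)
  3. 'r' (letter)
  4. 'p' (letter)
  5. 'l' (letter)
  6. 'e' (letter)
Units from scan: 6
Final unit is 'e' after a consonant -> drop as silent (-1)
Sound units = 5 units


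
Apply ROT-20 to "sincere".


Word: "sincere"
Shift: 20
Each letter → (letter + shift) mod 26:
  's' (18) + 20 = 12 → 'm'
  'i' (8) + 20 = 2 → 'c'
  'n' (13) + 20 = 7 → 'h'
  'c' (2) + 20 = 22 → 'w'
  'e' (4) + 20 = 24 → 'y'
  'r' (17) + 20 = 11 → 'l'
  'e' (4) + 20 = 24 → 'y'
Result = "mchwyly"


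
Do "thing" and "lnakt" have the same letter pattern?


Pattern of "thing": [0, 1, 2, 3, 4]
Pattern of "lnakt": [0, 1, 2, 3, 4]
Patterns match
Same pattern = Yes


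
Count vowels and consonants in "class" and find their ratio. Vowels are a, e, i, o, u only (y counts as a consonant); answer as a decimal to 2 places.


Word: "class"
Vowels (a,e,i,o,u): 1
Consonants: 4
Ratio = 1/4
= 0.25


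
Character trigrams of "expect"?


Word: "expect" (length 6)
Number of trigrams = 6 - 3 + 1 = 4
  Position 0: "exp"
  Position 1: "xpe"
  Position 2: "pec"
  Position 3: "ect"
Trigrams = "exp", "xpe", "pec", "ect"


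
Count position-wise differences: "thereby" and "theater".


Comparing character by character (same length = 7):
  Pos 0: 't' vs 't' =
  Pos 1: 'h' vs 'h' =
  Pos 2: 'e' vs 'e' =
  Pos 3: 'r' vs 'a' !=
  Pos 4: 'e' vs 't' !=
  Pos 5: 'b' vs 'e' !=
  Pos 6: 'y' vs 'r' !=
Hamming distance = 4


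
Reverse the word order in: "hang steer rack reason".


Original: "hang steer rack reason"
Words (1..n): hang | steer | rack | reason
Reversed (n..1): reason | rack | steer | hang
Result = "reason rack steer hang"


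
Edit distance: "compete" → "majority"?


Word 1: "compete" (length 7)
Word 2: "majority" (length 8)
One optimal edit sequence (insert/delete/substitute each cost 1):
  1. insert 'm'  (+1)
  2. substitute 'c' -> 'a'  (+1)
  3. substitute 'o' -> 'j'  (+1)
  4. substitute 'm' -> 'o'  (+1)
  5. substitute 'p' -> 'r'  (+1)
  6. substitute 'e' -> 'i'  (+1)
  7. keep 't'
  8. substitute 'e' -> 'y'  (+1)
Total edit operations: 7
Edit distance = 7


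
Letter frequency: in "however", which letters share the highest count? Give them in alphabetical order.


Word: "however"
Letter counts:
  'e': 2
  'h': 1
  'o': 1
  'r': 1
  'v': 1
  'w': 1
Maximum count = 2
Most frequent = 'e' (2 times each)


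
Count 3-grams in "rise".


Word: "rise" (length 4)
Number of 3-grams = length - 3 + 1 = 4 - 3 + 1
= 2


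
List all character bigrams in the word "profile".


Word: "profile" (length 7)
Number of bigrams = 7 - 2 + 1 = 6
  Position 0: "pr"
  Position 1: "ro"
  Position 2: "of"
  Position 3: "fi"
  Position 4: "il"
  Position 5: "le"
Bigrams = "pr", "ro", "of", "fi", "il", "le"


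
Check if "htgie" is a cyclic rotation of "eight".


Word: "eight", Candidate: "htgie"
Method: check if candidate is substring of word+word
"eighteight" contains "htgie"? No
Is rotation = No


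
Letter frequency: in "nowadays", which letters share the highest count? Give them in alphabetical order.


Word: "nowadays"
Letter counts:
  'a': 2
  'd': 1
  'n': 1
  'o': 1
  's': 1
  'w': 1
  'y': 1
Maximum count = 2
Most frequent = 'a' (2 times each)


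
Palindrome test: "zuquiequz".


Word: "zuquiequz"
Reversed: "zuqeiuquz"
Forward == Backward? zuquiequz != zuqeiuquz
Palindrome = No


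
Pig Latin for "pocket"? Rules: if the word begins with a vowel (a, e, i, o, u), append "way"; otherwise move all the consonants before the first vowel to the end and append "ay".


Word: "pocket"
Starts with consonant(s) → move to end, add 'ay'
Consonant cluster: "p"
Pig Latin = "ocketpay"


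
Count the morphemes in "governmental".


Word: "governmental"
Morphemes: govern + -ment + -al
Each morpheme carries meaning
= 3 morphemes


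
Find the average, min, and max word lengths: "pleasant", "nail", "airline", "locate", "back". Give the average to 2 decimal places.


Lengths: "pleasant"=8, "nail"=4, "airline"=7, "locate"=6, "back"=4
Sum = 29, Count = 5
Average = 29/5 = 5.80
= avg=5.80, min=4, max=8


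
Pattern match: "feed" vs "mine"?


Pattern of "feed": [0, 1, 1, 2]
Pattern of "mine": [0, 1, 2, 3]
Patterns do not match
Same pattern = No


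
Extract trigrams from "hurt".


Word: "hurt" (length 4)
Number of trigrams = 4 - 3 + 1 = 2
  Position 0: "hur"
  Position 1: "urt"
Trigrams = "hur", "urt"


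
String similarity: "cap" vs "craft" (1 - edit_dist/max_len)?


Word 1: "cap" (length 3)
Word 2: "craft" (length 5)
One optimal edit sequence:
  1. keep 'c'
  2. insert 'r'  (+1)
  3. keep 'a'
  4. insert 'f'  (+1)
  5. substitute 'p' -> 't'  (+1)
Edit distance = 3
Max length = max(3, 5) = 5
Similarity = 1 - 3/5
= 0.4000


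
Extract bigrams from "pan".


Word: "pan" (length 3)
Number of bigrams = 3 - 2 + 1 = 2
  Position 0: "pa"
  Position 1: "an"
Bigrams = "pa", "an"


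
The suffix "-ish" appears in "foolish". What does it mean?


Suffix: -ish
Example: foolish = fool + -ish
Meaning = somewhat / having the qualities of


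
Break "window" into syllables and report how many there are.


Word: "window"
Syllable breakdown: win-dow
Counting: 2 parts
= 2 syllables


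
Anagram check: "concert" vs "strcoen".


Word 1: "concert" → sorted: ccenort
Word 2: "strcoen" → sorted: cenorst
Same letters? ccenort != cenorst
Anagram = No


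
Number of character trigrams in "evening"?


Word: "evening" (length 7)
Number of 3-grams = length - 3 + 1 = 7 - 3 + 1
= 5


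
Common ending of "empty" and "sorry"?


Word 1: "empty"
Word 2: "sorry"
Comparing from end:
  Pos -1: 'y' == 'y'
  Pos -2: 't' != 'r' (stop)
LCS = "y" (length 1)


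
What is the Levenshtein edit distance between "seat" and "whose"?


Word 1: "seat" (length 4)
Word 2: "whose" (length 5)
One optimal edit sequence (insert/delete/substitute each cost 1):
  1. insert 'w'  (+1)
  2. substitute 's' -> 'h'  (+1)
  3. substitute 'e' -> 'o'  (+1)
  4. substitute 'a' -> 's'  (+1)
  5. substitute 't' -> 'e'  (+1)
Total edit operations: 5
Edit distance = 5


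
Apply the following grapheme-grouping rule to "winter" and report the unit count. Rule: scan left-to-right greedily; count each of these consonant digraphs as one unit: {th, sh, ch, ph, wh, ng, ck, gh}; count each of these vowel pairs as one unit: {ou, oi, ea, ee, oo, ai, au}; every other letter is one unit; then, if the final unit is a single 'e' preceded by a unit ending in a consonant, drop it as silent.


Word: "winter" (6 letters)
Left-to-right scan:
  [1] 'w' (letter)
  [2] 'i' (letter)
  [3] 'n' (letter)
  [4] 't' (letter)
  [5] 'e' (letter)
  [6] 'r' (letter)
Units from scan: 6
Sound units = 6 units


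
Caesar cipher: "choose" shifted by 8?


Word: "choose"
Shift: 8
Each letter → (letter + shift) mod 26:
  'c' (2) + 8 = 10 → 'k'
  'h' (7) + 8 = 15 → 'p'
  'o' (14) + 8 = 22 → 'w'
  'o' (14) + 8 = 22 → 'w'
  's' (18) + 8 = 0 → 'a'
  'e' (4) + 8 = 12 → 'm'
Result = "kpwwam"


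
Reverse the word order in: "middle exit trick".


Original: "middle exit trick"
Words (1..n): middle | exit | trick
Reversed (n..1): trick | exit | middle
Result = "trick exit middle"


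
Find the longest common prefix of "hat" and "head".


Word 1: "hat"
Word 2: "head"
Comparing from start:
  Pos 0: 'h' == 'h'
  Pos 1: 'a' != 'e' (stop)
LCP = "h" (length 1)


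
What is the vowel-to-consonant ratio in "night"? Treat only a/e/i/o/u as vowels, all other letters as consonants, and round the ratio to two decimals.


Word: "night"
Vowels (a,e,i,o,u): 1
Consonants: 4
Ratio = 1/4
= 0.25


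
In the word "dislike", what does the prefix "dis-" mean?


Prefix: dis-
Example: dislike (dis- + like)
Meaning = not / opposite


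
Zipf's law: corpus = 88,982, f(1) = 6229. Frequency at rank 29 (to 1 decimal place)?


Zipf's law: f(r) = f(1) / r
f(1) = 6229
f(29) = 6229 / 29
= 214.8 occurrences


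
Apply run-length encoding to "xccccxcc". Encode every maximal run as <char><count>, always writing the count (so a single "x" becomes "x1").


String: "xccccxcc"
Scanning for consecutive runs:
  'x' x 1
  'c' x 4
  'x' x 1
  'c' x 2
RLE = "x1c4x1c2"


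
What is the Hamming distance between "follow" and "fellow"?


Comparing character by character (same length = 6):
  Pos 0: 'f' vs 'f' =
  Pos 1: 'o' vs 'e' !=
  Pos 2: 'l' vs 'l' =
  Pos 3: 'l' vs 'l' =
  Pos 4: 'o' vs 'o' =
  Pos 5: 'w' vs 'w' =
Hamming distance = 1


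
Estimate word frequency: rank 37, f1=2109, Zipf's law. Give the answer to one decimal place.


Zipf's law: f(r) = f(1) / r
f(1) = 2109
f(37) = 2109 / 37
= 57.0 occurrences


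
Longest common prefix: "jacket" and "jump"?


Word 1: "jacket"
Word 2: "jump"
Comparing from start:
  Pos 0: 'j' == 'j'
  Pos 1: 'a' != 'u' (stop)
LCP = "j" (length 1)


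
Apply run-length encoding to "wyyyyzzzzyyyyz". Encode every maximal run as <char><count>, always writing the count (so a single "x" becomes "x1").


String: "wyyyyzzzzyyyyz"
Scanning for consecutive runs:
  'w' x 1
  'y' x 4
  'z' x 4
  'y' x 4
  'z' x 1
RLE = "w1y4z4y4z1"


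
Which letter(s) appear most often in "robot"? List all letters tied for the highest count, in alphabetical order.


Word: "robot"
Letter counts:
  'b': 1
  'o': 2
  'r': 1
  't': 1
Maximum count = 2
Most frequent = 'o' (2 times each)


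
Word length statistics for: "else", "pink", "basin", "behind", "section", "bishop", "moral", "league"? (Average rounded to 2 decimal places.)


Lengths: "else"=4, "pink"=4, "basin"=5, "behind"=6, "section"=7, "bishop"=6, "moral"=5, "league"=6
Sum = 43, Count = 8
Average = 43/8 = 5.38
= avg=5.38, min=4, max=7


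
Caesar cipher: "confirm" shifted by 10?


Word: "confirm"
Shift: 10
Each letter → (letter + shift) mod 26:
  'c' (2) + 10 = 12 → 'm'
  'o' (14) + 10 = 24 → 'y'
  'n' (13) + 10 = 23 → 'x'
  'f' (5) + 10 = 15 → 'p'
  'i' (8) + 10 = 18 → 's'
  'r' (17) + 10 = 1 → 'b'
  'm' (12) + 10 = 22 → 'w'
Result = "myxpsbw"


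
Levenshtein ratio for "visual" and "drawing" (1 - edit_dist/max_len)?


Word 1: "visual" (length 6)
Word 2: "drawing" (length 7)
One optimal edit sequence:
  1. insert 'd'  (+1)
  2. substitute 'v' -> 'r'  (+1)
  3. substitute 'i' -> 'a'  (+1)
  4. substitute 's' -> 'w'  (+1)
  5. substitute 'u' -> 'i'  (+1)
  6. substitute 'a' -> 'n'  (+1)
  7. substitute 'l' -> 'g'  (+1)
Edit distance = 7
Max length = max(6, 7) = 7
Similarity = 1 - 7/7
= 0.0000


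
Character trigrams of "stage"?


Word: "stage" (length 5)
Number of trigrams = 5 - 3 + 1 = 3
  Position 0: "sta"
  Position 1: "tag"
  Position 2: "age"
Trigrams = "sta", "tag", "age"


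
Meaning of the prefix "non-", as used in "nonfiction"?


Prefix: non-
Example: nonfiction (non- + fiction)
Meaning = not


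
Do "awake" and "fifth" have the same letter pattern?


Pattern of "awake": [0, 1, 0, 2, 3]
Pattern of "fifth": [0, 1, 0, 2, 3]
Patterns match
Same pattern = Yes


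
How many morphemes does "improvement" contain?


Word: "improvement"
Morphemes: improve | -ment
Each morpheme carries meaning
= 2 morphemes


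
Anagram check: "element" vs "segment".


Word 1: "element" → sorted: eeelmnt
Word 2: "segment" → sorted: eegmnst
Same letters? eeelmnt != eegmnst
Anagram = No


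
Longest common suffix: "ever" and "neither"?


Word 1: "ever"
Word 2: "neither"
Comparing from end:
  Pos -1: 'r' == 'r'
  Pos -2: 'e' == 'e'
  Pos -3: 'v' != 'h' (stop)
LCS = "er" (length 2)


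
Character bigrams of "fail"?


Word: "fail" (length 4)
Number of bigrams = 4 - 2 + 1 = 3
  Position 0: "fa"
  Position 1: "ai"
  Position 2: "il"
Bigrams = "fa", "ai", "il"


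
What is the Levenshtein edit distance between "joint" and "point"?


Word 1: "joint" (length 5)
Word 2: "point" (length 5)
One optimal edit sequence (insert/delete/substitute each cost 1):
  1. substitute 'j' -> 'p'  (+1)
  2. keep 'o'
  3. keep 'i'
  4. keep 'n'
  5. keep 't'
Total edit operations: 1
Edit distance = 1


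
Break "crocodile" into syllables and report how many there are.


Word: "crocodile"
Syllable breakdown: croc | o | dile
Counting: 3 parts
= 3 syllables


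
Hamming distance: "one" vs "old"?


Comparing character by character (same length = 3):
  Pos 0: 'o' vs 'o' =
  Pos 1: 'n' vs 'l' !=
  Pos 2: 'e' vs 'd' !=
Hamming distance = 2


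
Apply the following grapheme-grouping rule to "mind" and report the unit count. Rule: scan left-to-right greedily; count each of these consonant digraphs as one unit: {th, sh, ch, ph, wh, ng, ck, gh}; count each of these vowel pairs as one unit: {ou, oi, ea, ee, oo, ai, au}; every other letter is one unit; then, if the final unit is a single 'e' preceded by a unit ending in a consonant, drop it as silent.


Word: "mind" (4 letters)
Left-to-right scan:
  [1] 'm' (letter)
  [2] 'i' (letter)
  [3] 'n' (letter)
  [4] 'd' (letter)
Units from scan: 4
Sound units = 4 units


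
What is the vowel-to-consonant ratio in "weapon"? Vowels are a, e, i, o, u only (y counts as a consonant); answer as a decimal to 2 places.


Word: "weapon"
Vowels (a,e,i,o,u): 3
Consonants: 3
Ratio = 3/3
= 1.00


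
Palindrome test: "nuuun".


Word: "nuuun"
Reversed: "nuuun"
Forward == Backward? nuuun == nuuun
Palindrome = Yes


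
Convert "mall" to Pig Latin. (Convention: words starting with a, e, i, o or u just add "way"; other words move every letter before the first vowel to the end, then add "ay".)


Word: "mall"
Starts with consonant(s) → move to end, add 'ay'
Consonant cluster: "m"
Pig Latin = "allmay"


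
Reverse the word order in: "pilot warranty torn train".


Original: "pilot warranty torn train"
Words (1..n): pilot | warranty | torn | train
Reversed (n..1): train | torn | warranty | pilot
Result = "train torn warranty pilot"


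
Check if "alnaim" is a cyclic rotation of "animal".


Word: "animal", Candidate: "alnaim"
Method: check if candidate is substring of word+word
"animalanimal" contains "alnaim"? No
Is rotation = No


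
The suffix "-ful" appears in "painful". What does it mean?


Suffix: -ful
As in: painful -> pain + -ful
Meaning = full of


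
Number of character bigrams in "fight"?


Word: "fight" (length 5)
Number of 2-grams = length - 2 + 1 = 5 - 2 + 1
= 4


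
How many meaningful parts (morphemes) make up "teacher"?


Word: "teacher"
Morphemes: teach / -er
Each morpheme carries meaning
= 2 morphemes


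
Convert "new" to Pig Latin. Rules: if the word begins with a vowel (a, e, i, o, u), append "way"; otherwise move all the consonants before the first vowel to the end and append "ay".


Word: "new"
Starts with consonant(s) → move to end, add 'ay'
Consonant cluster: "n"
Pig Latin = "ewnay"


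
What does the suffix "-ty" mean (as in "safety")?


Suffix: -ty
Example: safety = safe + -ty
Meaning = quality of
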